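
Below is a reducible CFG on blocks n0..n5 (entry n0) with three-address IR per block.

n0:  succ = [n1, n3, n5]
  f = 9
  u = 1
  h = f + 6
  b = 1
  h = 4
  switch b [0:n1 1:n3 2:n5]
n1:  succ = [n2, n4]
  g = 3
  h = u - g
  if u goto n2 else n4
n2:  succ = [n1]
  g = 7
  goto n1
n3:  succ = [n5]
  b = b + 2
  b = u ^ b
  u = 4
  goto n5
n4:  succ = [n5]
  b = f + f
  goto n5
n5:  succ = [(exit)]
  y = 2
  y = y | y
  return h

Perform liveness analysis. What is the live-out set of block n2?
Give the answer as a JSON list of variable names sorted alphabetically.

def/use:
  n0: def={b,f,h,u} ue=∅
  n1: def={g,h} ue={u}
  n2: def={g} ue=∅
  n3: def={b,u} ue={b,u}
  n4: def={b} ue={f}
  n5: def={y} ue={h}

Liveness:
  n0 li=∅ lo={b,f,h,u}
  n1 li={f,u} lo={f,h,u}
  n2 li={f,u} lo={f,u}
  n3 li={b,h,u} lo={h}
  n4 li={f,h} lo={h}
  n5 li={h} lo=∅

live-out(n2) = ["f", "u"]

Answer: ["f", "u"]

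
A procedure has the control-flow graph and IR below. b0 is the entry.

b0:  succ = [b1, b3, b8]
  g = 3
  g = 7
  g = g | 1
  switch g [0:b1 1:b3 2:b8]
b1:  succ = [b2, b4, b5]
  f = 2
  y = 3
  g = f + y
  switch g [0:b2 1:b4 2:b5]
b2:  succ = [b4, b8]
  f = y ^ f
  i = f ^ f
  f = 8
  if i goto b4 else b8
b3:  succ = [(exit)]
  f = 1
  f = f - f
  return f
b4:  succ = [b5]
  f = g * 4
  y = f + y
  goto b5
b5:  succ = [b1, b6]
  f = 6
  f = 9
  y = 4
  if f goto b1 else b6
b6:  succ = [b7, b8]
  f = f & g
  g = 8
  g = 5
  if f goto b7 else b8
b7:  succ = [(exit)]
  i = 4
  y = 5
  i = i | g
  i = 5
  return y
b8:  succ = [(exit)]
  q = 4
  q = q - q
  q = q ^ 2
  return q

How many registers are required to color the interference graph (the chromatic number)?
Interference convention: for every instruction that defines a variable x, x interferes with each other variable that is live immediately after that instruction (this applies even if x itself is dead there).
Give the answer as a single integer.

def/use:
  b0: {g} / ∅
  b1: {f,g,y} / ∅
  b2: {f,i} / {f,y}
  b3: {f} / ∅
  b4: {f,y} / {g,y}
  b5: {f,y} / ∅
  b6: {f,g} / {f,g}
  b7: {i,y} / {g}
  b8: {q} / ∅

Live sets:
  b0 li=∅ lo=∅
  b1 li=∅ lo={f,g,y}
  b2 li={f,g,y} lo={g,y}
  b3 li=∅ lo=∅
  b4 li={g,y} lo={g}
  b5 li={g} lo={f,g}
  b6 li={f,g} lo={g}
  b7 li={g} lo=∅
  b8 li=∅ lo=∅

Interfere edges:
  f: {g,i,y}
  g: {f,i,y}
  i: {f,g,y}
  q: ∅
  y: {f,g,i}

Colouring:
  lower bound: {f,g,i,y} mutually conflict ⇒ χ ≥ 4
  assign f→R0 g→R1 i→R2 q→R0 y→R3 — no edge inside a register ⇒ χ ≤ 4
  χ = 4

Answer: 4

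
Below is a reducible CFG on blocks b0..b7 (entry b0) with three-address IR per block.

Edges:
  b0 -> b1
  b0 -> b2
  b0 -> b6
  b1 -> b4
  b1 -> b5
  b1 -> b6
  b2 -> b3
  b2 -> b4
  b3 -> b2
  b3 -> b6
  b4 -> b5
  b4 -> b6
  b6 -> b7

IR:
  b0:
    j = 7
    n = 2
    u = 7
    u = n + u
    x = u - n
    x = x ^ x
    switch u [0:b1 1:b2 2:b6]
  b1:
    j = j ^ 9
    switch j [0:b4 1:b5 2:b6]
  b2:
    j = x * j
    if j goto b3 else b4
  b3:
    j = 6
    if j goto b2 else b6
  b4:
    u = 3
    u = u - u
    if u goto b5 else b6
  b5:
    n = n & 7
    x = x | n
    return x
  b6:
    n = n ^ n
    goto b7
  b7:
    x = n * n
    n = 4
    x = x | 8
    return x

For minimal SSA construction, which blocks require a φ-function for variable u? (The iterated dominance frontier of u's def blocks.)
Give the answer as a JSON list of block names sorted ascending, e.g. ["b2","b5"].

idom tree: b1←b0 b2←b0 b3←b2 b4←b0 b5←b0 b6←b0 b7←b6
Dom∩ at merges:
  b2: preds {b0,b3}: {b0} ∩ {b0,b2,b3} = {b0}; idom=b0
  b4: preds {b1,b2}: {b0,b1} ∩ {b0,b2} = {b0}; idom=b0
  b5: preds {b1,b4}: {b0,b1} ∩ {b0,b4} = {b0}; idom=b0
  b6: preds {b0,b1,b3,b4}: {b0} ∩ {b0,b1} ∩ {b0,b2,b3} ∩ {b0,b4} = {b0}; idom=b0

DF walk-up:
  b2←b0: walk · to b0
  b2←b3: walk b3→b2 to b0
  b4←b1: walk b1 to b0
  b4←b2: walk b2 to b0
  b5←b1: walk b1 to b0
  b5←b4: walk b4 to b0
  b6←b0: walk · to b0
  b6←b1: walk b1 to b0
  b6←b3: walk b3→b2 to b0
  b6←b4: walk b4 to b0
  b0: DF=∅
  b1: DF={b4,b5,b6}
  b2: DF={b2,b4,b6}
  b3: DF={b2,b6}
  b4: DF={b5,b6}
  b5: DF=∅
  b6: DF=∅
  b7: DF=∅

φ for u: defs {b0,b4}
  DF⁺ = {b5,b6}

Answer: ["b5", "b6"]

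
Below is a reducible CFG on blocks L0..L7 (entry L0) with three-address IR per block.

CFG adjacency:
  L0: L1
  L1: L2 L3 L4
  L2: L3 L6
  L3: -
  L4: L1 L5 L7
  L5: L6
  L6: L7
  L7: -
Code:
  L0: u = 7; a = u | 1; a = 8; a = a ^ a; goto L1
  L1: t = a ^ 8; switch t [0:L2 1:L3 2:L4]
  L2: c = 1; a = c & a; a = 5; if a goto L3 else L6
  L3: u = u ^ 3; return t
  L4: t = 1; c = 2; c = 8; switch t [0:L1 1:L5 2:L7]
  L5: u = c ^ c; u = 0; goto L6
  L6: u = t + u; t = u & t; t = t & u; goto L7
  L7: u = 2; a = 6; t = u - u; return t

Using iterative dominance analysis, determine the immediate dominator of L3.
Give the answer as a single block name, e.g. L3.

Answer: L1

Working:
idom tree: L1←L0 L2←L1 L3←L1 L4←L1 L5←L4 L6←L1 L7←L1
Join-block Dom:
  L1: preds {L0,L4}: {L0} ∩ {L0,L1,L4} = {L0}; idom=L0
  L3: preds {L1,L2}: {L0,L1} ∩ {L0,L1,L2} = {L0,L1}; idom=L1
  L6: preds {L2,L5}: {L0,L1,L2} ∩ {L0,L1,L4,L5} = {L0,L1}; idom=L1
  L7: preds {L4,L6}: {L0,L1,L4} ∩ {L0,L1,L6} = {L0,L1}; idom=L1

idom(L3) = L1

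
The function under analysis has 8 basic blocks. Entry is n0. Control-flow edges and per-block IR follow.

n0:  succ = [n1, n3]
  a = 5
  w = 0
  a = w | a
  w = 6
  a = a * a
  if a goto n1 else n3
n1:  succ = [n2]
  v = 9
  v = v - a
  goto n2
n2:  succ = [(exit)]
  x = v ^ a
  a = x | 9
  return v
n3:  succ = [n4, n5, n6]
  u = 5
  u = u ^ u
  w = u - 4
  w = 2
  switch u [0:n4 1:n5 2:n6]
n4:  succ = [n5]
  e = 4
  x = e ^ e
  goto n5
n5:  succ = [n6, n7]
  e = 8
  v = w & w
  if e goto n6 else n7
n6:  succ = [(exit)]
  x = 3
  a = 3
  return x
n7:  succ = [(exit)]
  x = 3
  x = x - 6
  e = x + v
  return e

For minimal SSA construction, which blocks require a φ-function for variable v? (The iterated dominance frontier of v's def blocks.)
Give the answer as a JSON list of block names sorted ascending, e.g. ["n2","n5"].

Answer: ["n6"]

Derivation:
idom tree: n1←n0 n2←n1 n3←n0 n4←n3 n5←n3 n6←n3 n7←n5
Dom∩ at merges:
  n5: preds {n3,n4}: {n0,n3} ∩ {n0,n3,n4} = {n0,n3}; idom=n3
  n6: preds {n3,n5}: {n0,n3} ∩ {n0,n3,n5} = {n0,n3}; idom=n3

DF derivation:
  join n5 pred n3: · stop@n3
  join n5 pred n4: n4 stop@n3
  join n6 pred n3: · stop@n3
  join n6 pred n5: n5 stop@n3
  n0: DF=∅
  n1: DF=∅
  n2: DF=∅
  n3: DF=∅
  n4: DF={n5}
  n5: DF={n6}
  n6: DF=∅
  n7: DF=∅

φ for v: defs {n1,n5}
  DF⁺ = {n6}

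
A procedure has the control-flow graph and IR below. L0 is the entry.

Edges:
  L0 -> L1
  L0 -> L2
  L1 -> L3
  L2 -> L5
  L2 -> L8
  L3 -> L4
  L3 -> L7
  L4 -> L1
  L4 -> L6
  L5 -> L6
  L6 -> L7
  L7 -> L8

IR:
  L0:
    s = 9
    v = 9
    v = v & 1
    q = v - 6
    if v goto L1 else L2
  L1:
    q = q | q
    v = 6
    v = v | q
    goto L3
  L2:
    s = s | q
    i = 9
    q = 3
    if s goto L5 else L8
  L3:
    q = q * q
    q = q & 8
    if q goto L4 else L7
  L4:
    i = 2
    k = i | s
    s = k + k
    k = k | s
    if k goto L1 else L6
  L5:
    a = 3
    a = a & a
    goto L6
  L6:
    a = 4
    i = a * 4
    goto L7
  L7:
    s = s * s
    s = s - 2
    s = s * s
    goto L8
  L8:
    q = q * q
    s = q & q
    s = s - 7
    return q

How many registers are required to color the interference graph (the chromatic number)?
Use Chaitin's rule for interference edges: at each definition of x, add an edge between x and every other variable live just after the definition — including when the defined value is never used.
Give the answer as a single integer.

Per-block:
  L0: {q,s,v} / ∅
  L1: {q,v} / {q}
  L2: {i,q,s} / {q,s}
  L3: {q} / {q}
  L4: {i,k,s} / {s}
  L5: {a} / ∅
  L6: {a,i} / ∅
  L7: {s} / {s}
  L8: {q,s} / {q}

Liveness:
  L0: in=∅ out={q,s}
  L1: in={q,s} out={q,s}
  L2: in={q,s} out={q,s}
  L3: in={q,s} out={q,s}
  L4: in={q,s} out={q,s}
  L5: in={q,s} out={q,s}
  L6: in={q,s} out={q,s}
  L7: in={q,s} out={q}
  L8: in={q} out=∅

Interfere edges:
  a — {q,s}
  i — {q,s}
  k — {q,s}
  q — {a,i,k,s,v}
  s — {a,i,k,q,v}
  v — {q,s}

Registers:
  {a,q,s} pairwise interfere (3-clique) ⇒ χ ≥ 3
  assign a→c2 i→c2 k→c2 q→c0 s→c1 v→c2 — no edge inside a register ⇒ χ ≤ 3
  χ = 3

Answer: 3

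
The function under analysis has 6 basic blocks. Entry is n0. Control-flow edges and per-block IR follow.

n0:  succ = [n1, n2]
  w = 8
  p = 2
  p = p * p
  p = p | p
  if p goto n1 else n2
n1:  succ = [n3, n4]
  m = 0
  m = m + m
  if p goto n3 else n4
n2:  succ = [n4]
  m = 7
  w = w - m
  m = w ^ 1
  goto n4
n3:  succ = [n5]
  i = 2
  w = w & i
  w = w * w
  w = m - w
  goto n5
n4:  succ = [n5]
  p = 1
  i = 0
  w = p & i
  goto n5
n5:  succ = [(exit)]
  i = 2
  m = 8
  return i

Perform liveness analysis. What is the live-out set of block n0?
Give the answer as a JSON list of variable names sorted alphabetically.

Answer: ["p", "w"]

Analysis:
Per-block:
  n0: {p,w} / ∅
  n1: {m} / {p}
  n2: {m,w} / {w}
  n3: {i,w} / {m,w}
  n4: {i,p,w} / ∅
  n5: {i,m} / ∅

Liveness:
  live n0: ∅→{p,w}
  live n1: {p,w}→{m,w}
  live n2: {w}→∅
  live n3: {m,w}→∅
  live n4: ∅→∅
  live n5: ∅→∅

live-out(n0) = ["p", "w"]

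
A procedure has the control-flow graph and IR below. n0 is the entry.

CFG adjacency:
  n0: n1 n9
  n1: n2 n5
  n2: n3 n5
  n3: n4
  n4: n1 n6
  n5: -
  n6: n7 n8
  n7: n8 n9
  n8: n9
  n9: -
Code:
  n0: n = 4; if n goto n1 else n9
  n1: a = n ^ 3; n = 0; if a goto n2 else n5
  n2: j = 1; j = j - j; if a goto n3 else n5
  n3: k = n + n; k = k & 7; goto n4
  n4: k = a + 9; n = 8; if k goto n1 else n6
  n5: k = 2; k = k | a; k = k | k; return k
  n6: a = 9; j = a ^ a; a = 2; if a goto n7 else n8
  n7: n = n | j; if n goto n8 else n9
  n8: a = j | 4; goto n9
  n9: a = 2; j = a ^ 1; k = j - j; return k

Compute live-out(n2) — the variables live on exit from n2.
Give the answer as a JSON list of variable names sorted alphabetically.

Answer: ["a", "n"]

Working:
Per-block:
  n0: {n} / ∅
  n1: {a,n} / {n}
  n2: {j} / {a}
  n3: {k} / {n}
  n4: {k,n} / {a}
  n5: {k} / {a}
  n6: {a,j} / ∅
  n7: {n} / {j,n}
  n8: {a} / {j}
  n9: {a,j,k} / ∅

Liveness:
  live n0: ∅→{n}
  live n1: {n}→{a,n}
  live n2: {a,n}→{a,n}
  live n3: {a,n}→{a}
  live n4: {a}→{n}
  live n5: {a}→∅
  live n6: {n}→{j,n}
  live n7: {j,n}→{j}
  live n8: {j}→∅
  live n9: ∅→∅

live-out(n2) = ["a", "n"]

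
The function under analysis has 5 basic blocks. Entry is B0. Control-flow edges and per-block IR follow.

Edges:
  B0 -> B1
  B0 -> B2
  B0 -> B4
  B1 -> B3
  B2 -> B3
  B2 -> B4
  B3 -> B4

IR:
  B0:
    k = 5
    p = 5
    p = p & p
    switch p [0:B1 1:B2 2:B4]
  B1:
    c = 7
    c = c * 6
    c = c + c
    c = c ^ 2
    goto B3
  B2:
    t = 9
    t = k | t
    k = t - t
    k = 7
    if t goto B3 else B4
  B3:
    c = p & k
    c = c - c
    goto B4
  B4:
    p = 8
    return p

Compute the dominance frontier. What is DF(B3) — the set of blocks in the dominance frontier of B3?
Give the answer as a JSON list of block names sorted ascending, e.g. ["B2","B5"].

idom tree: B1←B0 B2←B0 B3←B0 B4←B0
Join-block Dom:
  B3: preds {B1,B2}: {B0,B1} ∩ {B0,B2} = {B0}; idom=B0
  B4: preds {B0,B2,B3}: {B0} ∩ {B0,B2} ∩ {B0,B3} = {B0}; idom=B0

Frontier:
  join B3 pred B1: B1 stop@B0
  join B3 pred B2: B2 stop@B0
  join B4 pred B0: · stop@B0
  join B4 pred B2: B2 stop@B0
  join B4 pred B3: B3 stop@B0
  B0: DF=∅
  B1: DF={B3}
  B2: DF={B3,B4}
  B3: DF={B4}
  B4: DF=∅

DF(B3) = ["B4"]

Answer: ["B4"]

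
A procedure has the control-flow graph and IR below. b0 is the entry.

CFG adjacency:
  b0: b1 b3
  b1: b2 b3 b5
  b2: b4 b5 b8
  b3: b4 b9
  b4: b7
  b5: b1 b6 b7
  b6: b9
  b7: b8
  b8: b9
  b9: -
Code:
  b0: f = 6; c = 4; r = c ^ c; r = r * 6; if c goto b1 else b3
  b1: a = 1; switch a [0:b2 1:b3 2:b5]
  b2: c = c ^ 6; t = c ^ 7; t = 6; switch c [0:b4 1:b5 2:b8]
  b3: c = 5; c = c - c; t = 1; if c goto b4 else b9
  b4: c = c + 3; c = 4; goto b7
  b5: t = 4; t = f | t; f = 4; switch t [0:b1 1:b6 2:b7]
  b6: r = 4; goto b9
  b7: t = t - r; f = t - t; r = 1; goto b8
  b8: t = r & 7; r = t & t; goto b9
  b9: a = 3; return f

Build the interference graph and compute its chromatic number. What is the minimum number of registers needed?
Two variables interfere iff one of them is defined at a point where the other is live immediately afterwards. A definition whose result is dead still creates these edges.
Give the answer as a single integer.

Block summaries:
  b0 def {c,f,r} use ∅
  b1 def {a} use ∅
  b2 def {c,t} use {c}
  b3 def {c,t} use ∅
  b4 def {c} use {c}
  b5 def {f,t} use {f}
  b6 def {r} use ∅
  b7 def {f,r,t} use {r,t}
  b8 def {r,t} use {r}
  b9 def {a} use {f}

Live sets:
  live b0: ∅→{c,f,r}
  live b1: {c,f,r}→{c,f,r}
  live b2: {c,f,r}→{c,f,r,t}
  live b3: {f,r}→{c,f,r,t}
  live b4: {c,r,t}→{r,t}
  live b5: {c,f,r}→{c,f,r,t}
  live b6: {f}→{f}
  live b7: {r,t}→{f,r}
  live b8: {f,r}→{f}
  live b9: {f}→∅

Interfere edges:
  a↔{c,f,r}
  c↔{a,f,r,t}
  f↔{a,c,r,t}
  r↔{a,c,f,t}
  t↔{c,f,r}

Colouring:
  lower bound: {a,c,f,r} mutually conflict ⇒ χ ≥ 4
  assign a→c3 c→c0 f→c1 r→c2 t→c3 — no edge inside a register ⇒ χ ≤ 4
  χ = 4

Answer: 4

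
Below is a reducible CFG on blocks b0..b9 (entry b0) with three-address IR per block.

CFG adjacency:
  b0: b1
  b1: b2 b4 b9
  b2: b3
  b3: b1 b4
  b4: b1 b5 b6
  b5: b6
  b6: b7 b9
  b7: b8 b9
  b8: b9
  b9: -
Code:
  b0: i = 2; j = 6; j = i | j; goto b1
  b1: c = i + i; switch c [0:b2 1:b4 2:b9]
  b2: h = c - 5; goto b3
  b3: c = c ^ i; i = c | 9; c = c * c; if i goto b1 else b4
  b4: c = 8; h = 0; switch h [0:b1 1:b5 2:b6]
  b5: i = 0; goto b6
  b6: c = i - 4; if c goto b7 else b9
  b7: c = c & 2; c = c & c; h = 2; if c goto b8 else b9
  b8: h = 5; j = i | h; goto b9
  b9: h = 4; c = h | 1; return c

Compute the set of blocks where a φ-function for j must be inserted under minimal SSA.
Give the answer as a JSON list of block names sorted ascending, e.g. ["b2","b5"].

Answer: ["b9"]

Derivation:
idom tree: b1←b0 b2←b1 b3←b2 b4←b1 b5←b4 b6←b4 b7←b6 b8←b7 b9←b1
Dom∩ at merges:
  b1: preds {b0,b3,b4}: {b0} ∩ {b0,b1,b2,b3} ∩ {b0,b1,b4} = {b0}; idom=b0
  b4: preds {b1,b3}: {b0,b1} ∩ {b0,b1,b2,b3} = {b0,b1}; idom=b1
  b6: preds {b4,b5}: {b0,b1,b4} ∩ {b0,b1,b4,b5} = {b0,b1,b4}; idom=b4
  b9: preds {b1,b6,b7,b8}: {b0,b1} ∩ {b0,b1,b4,b6} ∩ {b0,b1,b4,b6,b7} ∩ {b0,b1,b4,b6,b7,b8} = {b0,b1}; idom=b1

DF derivation:
  join b1 pred b0: · stop@b0
  join b1 pred b3: b3→b2→b1 stop@b0
  join b1 pred b4: b4→b1 stop@b0
  join b4 pred b1: · stop@b1
  join b4 pred b3: b3→b2 stop@b1
  join b6 pred b4: · stop@b4
  join b6 pred b5: b5 stop@b4
  join b9 pred b1: · stop@b1
  join b9 pred b6: b6→b4 stop@b1
  join b9 pred b7: b7→b6→b4 stop@b1
  join b9 pred b8: b8→b7→b6→b4 stop@b1
  b0 → ∅
  b1 → {b1}
  b2 → {b1,b4}
  b3 → {b1,b4}
  b4 → {b1,b9}
  b5 → {b6}
  b6 → {b9}
  b7 → {b9}
  b8 → {b9}
  b9 → ∅

φ for j: defs {b0,b8}
  DF⁺ = {b9}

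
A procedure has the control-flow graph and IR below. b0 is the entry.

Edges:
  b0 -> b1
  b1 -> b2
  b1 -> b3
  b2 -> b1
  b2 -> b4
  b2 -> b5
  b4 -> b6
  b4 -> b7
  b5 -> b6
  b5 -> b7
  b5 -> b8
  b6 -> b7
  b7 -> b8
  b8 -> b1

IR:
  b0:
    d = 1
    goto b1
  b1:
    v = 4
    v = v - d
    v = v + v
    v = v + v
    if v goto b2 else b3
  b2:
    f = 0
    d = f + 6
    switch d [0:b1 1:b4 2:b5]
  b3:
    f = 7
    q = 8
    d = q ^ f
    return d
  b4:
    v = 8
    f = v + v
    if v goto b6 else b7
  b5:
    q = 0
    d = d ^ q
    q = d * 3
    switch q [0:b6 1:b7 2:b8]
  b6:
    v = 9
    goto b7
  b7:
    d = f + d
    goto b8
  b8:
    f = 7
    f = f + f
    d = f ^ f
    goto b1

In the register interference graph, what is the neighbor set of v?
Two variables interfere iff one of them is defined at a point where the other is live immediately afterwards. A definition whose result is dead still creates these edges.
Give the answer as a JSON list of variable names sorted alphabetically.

Block summaries:
  b0: {d} / ∅
  b1: {v} / {d}
  b2: {d,f} / ∅
  b3: {d,f,q} / ∅
  b4: {f,v} / ∅
  b5: {d,q} / {d}
  b6: {v} / ∅
  b7: {d} / {d,f}
  b8: {d,f} / ∅

Liveness:
  live b0: ∅→{d}
  live b1: {d}→∅
  live b2: ∅→{d,f}
  live b3: ∅→∅
  live b4: {d}→{d,f}
  live b5: {d,f}→{d,f}
  live b6: {d,f}→{d,f}
  live b7: {d,f}→∅
  live b8: ∅→{d}

Conflict graph:
  d: {f,q,v}
  f: {d,q,v}
  q: {d,f}
  v: {d,f}

N(v) = ["d", "f"]

Answer: ["d", "f"]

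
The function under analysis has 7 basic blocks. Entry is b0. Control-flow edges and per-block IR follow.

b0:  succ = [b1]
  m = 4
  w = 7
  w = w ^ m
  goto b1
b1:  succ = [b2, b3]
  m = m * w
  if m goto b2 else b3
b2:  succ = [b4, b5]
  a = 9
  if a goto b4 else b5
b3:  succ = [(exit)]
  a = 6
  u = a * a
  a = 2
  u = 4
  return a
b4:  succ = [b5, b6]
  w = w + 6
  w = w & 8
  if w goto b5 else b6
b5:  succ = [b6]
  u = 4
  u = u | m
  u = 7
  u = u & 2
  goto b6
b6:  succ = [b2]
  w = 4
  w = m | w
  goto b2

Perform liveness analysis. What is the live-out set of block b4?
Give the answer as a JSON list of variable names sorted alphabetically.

Answer: ["m"]

Analysis:
Block summaries:
  b0: {m,w} / ∅
  b1: {m} / {m,w}
  b2: {a} / ∅
  b3: {a,u} / ∅
  b4: {w} / {w}
  b5: {u} / {m}
  b6: {w} / {m}

Liveness:
  b0 li=∅ lo={m,w}
  b1 li={m,w} lo={m,w}
  b2 li={m,w} lo={m,w}
  b3 li=∅ lo=∅
  b4 li={m,w} lo={m}
  b5 li={m} lo={m}
  b6 li={m} lo={m,w}

live-out(b4) = ["m"]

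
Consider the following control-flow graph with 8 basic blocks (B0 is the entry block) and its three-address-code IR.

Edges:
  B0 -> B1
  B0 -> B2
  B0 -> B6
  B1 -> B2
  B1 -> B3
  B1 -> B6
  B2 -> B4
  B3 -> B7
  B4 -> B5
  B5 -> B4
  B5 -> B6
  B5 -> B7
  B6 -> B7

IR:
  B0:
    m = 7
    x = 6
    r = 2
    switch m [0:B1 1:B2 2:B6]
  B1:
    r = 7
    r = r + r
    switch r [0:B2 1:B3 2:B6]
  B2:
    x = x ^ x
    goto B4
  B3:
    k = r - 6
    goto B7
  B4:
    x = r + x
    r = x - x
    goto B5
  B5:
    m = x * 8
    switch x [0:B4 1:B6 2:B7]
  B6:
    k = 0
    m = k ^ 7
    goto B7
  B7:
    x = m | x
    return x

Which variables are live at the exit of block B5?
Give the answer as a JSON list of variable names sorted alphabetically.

Answer: ["m", "r", "x"]

Analysis:
Block summaries:
  B0: def={m,r,x} ue=∅
  B1: def={r} ue=∅
  B2: def={x} ue={x}
  B3: def={k} ue={r}
  B4: def={r,x} ue={r,x}
  B5: def={m} ue={x}
  B6: def={k,m} ue=∅
  B7: def={x} ue={m,x}

Liveness:
  live B0: ∅→{m,r,x}
  live B1: {m,x}→{m,r,x}
  live B2: {r,x}→{r,x}
  live B3: {m,r,x}→{m,x}
  live B4: {r,x}→{r,x}
  live B5: {r,x}→{m,r,x}
  live B6: {x}→{m,x}
  live B7: {m,x}→∅

live-out(B5) = ["m", "r", "x"]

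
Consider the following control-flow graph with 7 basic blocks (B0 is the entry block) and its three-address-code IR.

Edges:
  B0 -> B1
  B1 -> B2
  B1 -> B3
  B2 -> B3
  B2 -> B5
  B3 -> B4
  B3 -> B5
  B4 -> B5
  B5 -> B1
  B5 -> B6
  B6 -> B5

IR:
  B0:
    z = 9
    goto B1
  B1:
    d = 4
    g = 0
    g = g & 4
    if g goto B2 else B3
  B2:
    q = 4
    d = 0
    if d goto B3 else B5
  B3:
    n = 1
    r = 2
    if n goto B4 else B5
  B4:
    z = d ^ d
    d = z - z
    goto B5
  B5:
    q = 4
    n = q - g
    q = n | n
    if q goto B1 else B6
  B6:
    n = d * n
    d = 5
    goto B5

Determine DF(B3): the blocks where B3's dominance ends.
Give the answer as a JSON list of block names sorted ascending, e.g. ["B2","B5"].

Answer: ["B5"]

Derivation:
idom tree: B1←B0 B2←B1 B3←B1 B4←B3 B5←B1 B6←B5
Join-block Dom:
  B1: preds {B0,B5}: {B0} ∩ {B0,B1,B5} = {B0}; idom=B0
  B3: preds {B1,B2}: {B0,B1} ∩ {B0,B1,B2} = {B0,B1}; idom=B1
  B5: preds {B2,B3,B4,B6}: {B0,B1,B2} ∩ {B0,B1,B3} ∩ {B0,B1,B3,B4} ∩ {B0,B1,B5,B6} = {B0,B1}; idom=B1

Frontier:
  B1←B0: walk · to B0
  B1←B5: walk B5→B1 to B0
  B3←B1: walk · to B1
  B3←B2: walk B2 to B1
  B5←B2: walk B2 to B1
  B5←B3: walk B3 to B1
  B5←B4: walk B4→B3 to B1
  B5←B6: walk B6→B5 to B1
  B0: DF=∅
  B1: DF={B1}
  B2: DF={B3,B5}
  B3: DF={B5}
  B4: DF={B5}
  B5: DF={B1,B5}
  B6: DF={B5}

DF(B3) = ["B5"]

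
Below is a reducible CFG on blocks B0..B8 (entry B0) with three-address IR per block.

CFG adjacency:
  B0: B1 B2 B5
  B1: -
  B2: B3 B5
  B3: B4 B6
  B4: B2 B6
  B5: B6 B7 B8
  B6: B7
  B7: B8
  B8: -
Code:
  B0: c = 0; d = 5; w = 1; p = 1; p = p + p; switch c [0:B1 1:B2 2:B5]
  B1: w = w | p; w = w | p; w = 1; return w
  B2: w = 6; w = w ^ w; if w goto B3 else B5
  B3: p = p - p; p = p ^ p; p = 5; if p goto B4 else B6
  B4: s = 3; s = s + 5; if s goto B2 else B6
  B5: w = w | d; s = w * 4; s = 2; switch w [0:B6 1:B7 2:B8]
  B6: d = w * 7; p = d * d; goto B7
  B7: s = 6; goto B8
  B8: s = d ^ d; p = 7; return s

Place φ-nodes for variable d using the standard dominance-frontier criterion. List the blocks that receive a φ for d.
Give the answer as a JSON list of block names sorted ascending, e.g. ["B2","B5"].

Answer: ["B7", "B8"]

Working:
idom tree: B1←B0 B2←B0 B3←B2 B4←B3 B5←B0 B6←B0 B7←B0 B8←B0
Join-block Dom:
  B2: preds {B0,B4}: {B0} ∩ {B0,B2,B3,B4} = {B0}; idom=B0
  B5: preds {B0,B2}: {B0} ∩ {B0,B2} = {B0}; idom=B0
  B6: preds {B3,B4,B5}: {B0,B2,B3} ∩ {B0,B2,B3,B4} ∩ {B0,B5} = {B0}; idom=B0
  B7: preds {B5,B6}: {B0,B5} ∩ {B0,B6} = {B0}; idom=B0
  B8: preds {B5,B7}: {B0,B5} ∩ {B0,B7} = {B0}; idom=B0

DF walk-up:
  join B2 pred B0: · stop@B0
  join B2 pred B4: B4→B3→B2 stop@B0
  join B5 pred B0: · stop@B0
  join B5 pred B2: B2 stop@B0
  join B6 pred B3: B3→B2 stop@B0
  join B6 pred B4: B4→B3→B2 stop@B0
  join B6 pred B5: B5 stop@B0
  join B7 pred B5: B5 stop@B0
  join B7 pred B6: B6 stop@B0
  join B8 pred B5: B5 stop@B0
  join B8 pred B7: B7 stop@B0
  DF(B0)=∅
  DF(B1)=∅
  DF(B2)={B2,B5,B6}
  DF(B3)={B2,B6}
  DF(B4)={B2,B6}
  DF(B5)={B6,B7,B8}
  DF(B6)={B7}
  DF(B7)={B8}
  DF(B8)=∅

φ for d: defs {B0,B6}
  DF⁺ = {B7,B8}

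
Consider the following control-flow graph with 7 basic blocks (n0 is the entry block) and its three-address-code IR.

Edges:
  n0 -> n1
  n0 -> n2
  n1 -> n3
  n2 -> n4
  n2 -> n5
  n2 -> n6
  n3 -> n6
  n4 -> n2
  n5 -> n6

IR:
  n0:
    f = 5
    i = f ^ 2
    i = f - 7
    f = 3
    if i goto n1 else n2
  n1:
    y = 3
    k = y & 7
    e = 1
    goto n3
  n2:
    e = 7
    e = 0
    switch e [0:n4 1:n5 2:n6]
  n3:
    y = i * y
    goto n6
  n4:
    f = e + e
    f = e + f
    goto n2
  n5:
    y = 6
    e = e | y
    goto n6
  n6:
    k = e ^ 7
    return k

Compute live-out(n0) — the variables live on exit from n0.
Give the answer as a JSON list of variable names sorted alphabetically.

Per-block:
  n0: {f,i} / ∅
  n1: {e,k,y} / ∅
  n2: {e} / ∅
  n3: {y} / {i,y}
  n4: {f} / {e}
  n5: {e,y} / {e}
  n6: {k} / {e}

Live sets:
  n0: in=∅ out={i}
  n1: in={i} out={e,i,y}
  n2: in=∅ out={e}
  n3: in={e,i,y} out={e}
  n4: in={e} out=∅
  n5: in={e} out={e}
  n6: in={e} out=∅

live-out(n0) = ["i"]

Answer: ["i"]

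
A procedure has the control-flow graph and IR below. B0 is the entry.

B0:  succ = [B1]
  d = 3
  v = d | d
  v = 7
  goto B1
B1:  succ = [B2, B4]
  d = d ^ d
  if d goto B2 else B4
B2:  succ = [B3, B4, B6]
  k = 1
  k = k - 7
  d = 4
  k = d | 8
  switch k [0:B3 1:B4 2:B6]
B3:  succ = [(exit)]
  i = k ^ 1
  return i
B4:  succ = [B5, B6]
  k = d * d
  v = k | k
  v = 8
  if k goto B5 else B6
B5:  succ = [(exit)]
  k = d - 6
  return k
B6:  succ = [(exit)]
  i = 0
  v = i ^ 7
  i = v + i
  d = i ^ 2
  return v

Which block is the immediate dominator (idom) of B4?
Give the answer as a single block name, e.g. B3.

Answer: B1

Working:
idom tree: B1←B0 B2←B1 B3←B2 B4←B1 B5←B4 B6←B1
Dom at joins:
  B4: preds {B1,B2}: {B0,B1} ∩ {B0,B1,B2} = {B0,B1}; idom=B1
  B6: preds {B2,B4}: {B0,B1,B2} ∩ {B0,B1,B4} = {B0,B1}; idom=B1

idom(B4) = B1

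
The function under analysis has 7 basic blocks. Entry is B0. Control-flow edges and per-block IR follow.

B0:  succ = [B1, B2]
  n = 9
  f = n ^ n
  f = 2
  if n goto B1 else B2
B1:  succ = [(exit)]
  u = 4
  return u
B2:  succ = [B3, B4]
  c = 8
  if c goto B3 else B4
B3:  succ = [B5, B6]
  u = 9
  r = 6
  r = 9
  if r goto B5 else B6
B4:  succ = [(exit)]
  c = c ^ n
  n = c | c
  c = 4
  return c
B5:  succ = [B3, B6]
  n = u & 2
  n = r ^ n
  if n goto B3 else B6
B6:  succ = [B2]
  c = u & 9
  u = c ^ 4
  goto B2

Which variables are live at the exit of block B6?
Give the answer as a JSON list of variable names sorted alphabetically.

Per-block:
  B0: def={f,n} ue=∅
  B1: def={u} ue=∅
  B2: def={c} ue=∅
  B3: def={r,u} ue=∅
  B4: def={c,n} ue={c,n}
  B5: def={n} ue={r,u}
  B6: def={c,u} ue={u}

Live sets:
  B0: in=∅ out={n}
  B1: in=∅ out=∅
  B2: in={n} out={c,n}
  B3: in={n} out={n,r,u}
  B4: in={c,n} out=∅
  B5: in={r,u} out={n,u}
  B6: in={n,u} out={n}

live-out(B6) = ["n"]

Answer: ["n"]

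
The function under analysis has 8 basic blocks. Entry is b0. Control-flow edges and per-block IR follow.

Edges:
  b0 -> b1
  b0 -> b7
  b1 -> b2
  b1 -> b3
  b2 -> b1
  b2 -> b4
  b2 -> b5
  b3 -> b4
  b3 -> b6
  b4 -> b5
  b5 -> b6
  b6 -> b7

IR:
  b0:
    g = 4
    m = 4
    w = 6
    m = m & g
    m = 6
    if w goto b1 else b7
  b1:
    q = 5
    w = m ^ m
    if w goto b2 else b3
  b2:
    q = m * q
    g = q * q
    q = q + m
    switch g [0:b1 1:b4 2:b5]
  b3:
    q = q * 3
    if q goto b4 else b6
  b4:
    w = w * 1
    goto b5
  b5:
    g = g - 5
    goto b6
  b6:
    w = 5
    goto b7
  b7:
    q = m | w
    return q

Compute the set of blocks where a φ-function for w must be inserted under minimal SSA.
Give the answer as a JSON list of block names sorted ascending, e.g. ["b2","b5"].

Answer: ["b1", "b5", "b6", "b7"]

Working:
idom tree: b1←b0 b2←b1 b3←b1 b4←b1 b5←b1 b6←b1 b7←b0
Dom∩ at merges:
  b1: preds {b0,b2}: {b0} ∩ {b0,b1,b2} = {b0}; idom=b0
  b4: preds {b2,b3}: {b0,b1,b2} ∩ {b0,b1,b3} = {b0,b1}; idom=b1
  b5: preds {b2,b4}: {b0,b1,b2} ∩ {b0,b1,b4} = {b0,b1}; idom=b1
  b6: preds {b3,b5}: {b0,b1,b3} ∩ {b0,b1,b5} = {b0,b1}; idom=b1
  b7: preds {b0,b6}: {b0} ∩ {b0,b1,b6} = {b0}; idom=b0

DF walk-up:
  join b1 pred b0: · stop@b0
  join b1 pred b2: b2→b1 stop@b0
  join b4 pred b2: b2 stop@b1
  join b4 pred b3: b3 stop@b1
  join b5 pred b2: b2 stop@b1
  join b5 pred b4: b4 stop@b1
  join b6 pred b3: b3 stop@b1
  join b6 pred b5: b5 stop@b1
  join b7 pred b0: · stop@b0
  join b7 pred b6: b6→b1 stop@b0
  b0 → ∅
  b1 → {b1,b7}
  b2 → {b1,b4,b5}
  b3 → {b4,b6}
  b4 → {b5}
  b5 → {b6}
  b6 → {b7}
  b7 → ∅

φ for w: defs {b0,b1,b4,b6}
  DF⁺ = {b1,b5,b6,b7}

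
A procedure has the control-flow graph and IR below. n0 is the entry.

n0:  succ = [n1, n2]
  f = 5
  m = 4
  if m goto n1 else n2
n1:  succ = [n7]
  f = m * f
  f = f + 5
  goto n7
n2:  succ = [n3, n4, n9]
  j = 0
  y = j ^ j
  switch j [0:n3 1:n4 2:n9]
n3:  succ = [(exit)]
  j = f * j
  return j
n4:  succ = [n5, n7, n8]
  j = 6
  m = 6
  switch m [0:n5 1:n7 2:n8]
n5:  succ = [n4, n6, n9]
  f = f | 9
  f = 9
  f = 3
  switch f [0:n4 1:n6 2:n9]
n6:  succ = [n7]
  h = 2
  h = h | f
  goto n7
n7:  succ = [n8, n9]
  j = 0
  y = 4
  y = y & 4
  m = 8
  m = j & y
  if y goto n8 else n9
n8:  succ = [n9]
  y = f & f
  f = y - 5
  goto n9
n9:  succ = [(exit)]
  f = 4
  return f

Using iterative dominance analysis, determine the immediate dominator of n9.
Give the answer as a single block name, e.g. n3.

Answer: n0

Derivation:
idom tree: n1←n0 n2←n0 n3←n2 n4←n2 n5←n4 n6←n5 n7←n0 n8←n0 n9←n0
Dom∩ at merges:
  n4: preds {n2,n5}: {n0,n2} ∩ {n0,n2,n4,n5} = {n0,n2}; idom=n2
  n7: preds {n1,n4,n6}: {n0,n1} ∩ {n0,n2,n4} ∩ {n0,n2,n4,n5,n6} = {n0}; idom=n0
  n8: preds {n4,n7}: {n0,n2,n4} ∩ {n0,n7} = {n0}; idom=n0
  n9: preds {n2,n5,n7,n8}: {n0,n2} ∩ {n0,n2,n4,n5} ∩ {n0,n7} ∩ {n0,n8} = {n0}; idom=n0

idom(n9) = n0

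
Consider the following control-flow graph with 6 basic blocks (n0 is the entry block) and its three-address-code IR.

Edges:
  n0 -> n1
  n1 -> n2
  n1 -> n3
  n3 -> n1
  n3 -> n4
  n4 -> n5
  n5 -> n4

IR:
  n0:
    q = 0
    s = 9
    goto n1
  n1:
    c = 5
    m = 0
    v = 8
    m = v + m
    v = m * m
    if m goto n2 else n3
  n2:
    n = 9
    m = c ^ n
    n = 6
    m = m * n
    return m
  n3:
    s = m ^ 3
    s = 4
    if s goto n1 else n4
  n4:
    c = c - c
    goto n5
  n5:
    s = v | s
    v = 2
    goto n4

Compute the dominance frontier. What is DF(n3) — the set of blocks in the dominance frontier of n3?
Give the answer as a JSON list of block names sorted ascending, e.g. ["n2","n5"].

Answer: ["n1"]

Working:
idom tree: n1←n0 n2←n1 n3←n1 n4←n3 n5←n4
Dom∩ at merges:
  n1: preds {n0,n3}: {n0} ∩ {n0,n1,n3} = {n0}; idom=n0
  n4: preds {n3,n5}: {n0,n1,n3} ∩ {n0,n1,n3,n4,n5} = {n0,n1,n3}; idom=n3

DF walk-up:
  n1←n0: walk · to n0
  n1←n3: walk n3→n1 to n0
  n4←n3: walk · to n3
  n4←n5: walk n5→n4 to n3
  n0 → ∅
  n1 → {n1}
  n2 → ∅
  n3 → {n1}
  n4 → {n4}
  n5 → {n4}

DF(n3) = ["n1"]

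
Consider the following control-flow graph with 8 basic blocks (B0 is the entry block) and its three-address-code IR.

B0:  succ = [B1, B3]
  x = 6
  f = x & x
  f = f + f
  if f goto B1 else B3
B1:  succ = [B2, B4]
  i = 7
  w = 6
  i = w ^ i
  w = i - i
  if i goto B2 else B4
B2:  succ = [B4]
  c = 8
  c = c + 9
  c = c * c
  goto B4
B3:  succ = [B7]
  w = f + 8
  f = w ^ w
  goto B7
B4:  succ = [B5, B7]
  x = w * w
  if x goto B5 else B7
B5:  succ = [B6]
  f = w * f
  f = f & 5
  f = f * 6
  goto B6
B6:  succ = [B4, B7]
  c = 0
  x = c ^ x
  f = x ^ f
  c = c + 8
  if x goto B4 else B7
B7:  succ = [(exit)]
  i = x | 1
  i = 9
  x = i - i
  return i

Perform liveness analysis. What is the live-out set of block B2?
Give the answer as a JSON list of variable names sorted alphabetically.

Answer: ["f", "w"]

Working:
def/use:
  B0 def {f,x} use ∅
  B1 def {i,w} use ∅
  B2 def {c} use ∅
  B3 def {f,w} use {f}
  B4 def {x} use {w}
  B5 def {f} use {f,w}
  B6 def {c,f,x} use {f,x}
  B7 def {i,x} use {x}

Liveness:
  live B0: ∅→{f,x}
  live B1: {f}→{f,w}
  live B2: {f,w}→{f,w}
  live B3: {f,x}→{x}
  live B4: {f,w}→{f,w,x}
  live B5: {f,w,x}→{f,w,x}
  live B6: {f,w,x}→{f,w,x}
  live B7: {x}→∅

live-out(B2) = ["f", "w"]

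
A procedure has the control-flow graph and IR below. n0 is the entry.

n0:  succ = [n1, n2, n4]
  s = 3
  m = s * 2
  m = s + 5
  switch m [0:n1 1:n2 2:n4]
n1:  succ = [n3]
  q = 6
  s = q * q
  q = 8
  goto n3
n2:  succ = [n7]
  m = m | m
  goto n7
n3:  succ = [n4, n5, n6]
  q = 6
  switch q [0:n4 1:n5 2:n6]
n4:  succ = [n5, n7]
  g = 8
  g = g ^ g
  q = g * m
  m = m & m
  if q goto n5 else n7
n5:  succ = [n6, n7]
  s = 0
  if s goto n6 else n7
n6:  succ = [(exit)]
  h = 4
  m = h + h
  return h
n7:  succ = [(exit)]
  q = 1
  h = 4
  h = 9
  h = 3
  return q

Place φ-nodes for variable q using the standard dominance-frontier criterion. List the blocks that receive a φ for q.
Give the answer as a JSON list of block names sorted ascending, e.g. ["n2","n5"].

idom tree: n1←n0 n2←n0 n3←n1 n4←n0 n5←n0 n6←n0 n7←n0
Dom at joins:
  n4: preds {n0,n3}: {n0} ∩ {n0,n1,n3} = {n0}; idom=n0
  n5: preds {n3,n4}: {n0,n1,n3} ∩ {n0,n4} = {n0}; idom=n0
  n6: preds {n3,n5}: {n0,n1,n3} ∩ {n0,n5} = {n0}; idom=n0
  n7: preds {n2,n4,n5}: {n0,n2} ∩ {n0,n4} ∩ {n0,n5} = {n0}; idom=n0

DF walk-up:
  n4←n0: walk · to n0
  n4←n3: walk n3→n1 to n0
  n5←n3: walk n3→n1 to n0
  n5←n4: walk n4 to n0
  n6←n3: walk n3→n1 to n0
  n6←n5: walk n5 to n0
  n7←n2: walk n2 to n0
  n7←n4: walk n4 to n0
  n7←n5: walk n5 to n0
  n0 → ∅
  n1 → {n4,n5,n6}
  n2 → {n7}
  n3 → {n4,n5,n6}
  n4 → {n5,n7}
  n5 → {n6,n7}
  n6 → ∅
  n7 → ∅

φ for q: defs {n1,n3,n4,n7}
  DF⁺ = {n4,n5,n6,n7}

Answer: ["n4", "n5", "n6", "n7"]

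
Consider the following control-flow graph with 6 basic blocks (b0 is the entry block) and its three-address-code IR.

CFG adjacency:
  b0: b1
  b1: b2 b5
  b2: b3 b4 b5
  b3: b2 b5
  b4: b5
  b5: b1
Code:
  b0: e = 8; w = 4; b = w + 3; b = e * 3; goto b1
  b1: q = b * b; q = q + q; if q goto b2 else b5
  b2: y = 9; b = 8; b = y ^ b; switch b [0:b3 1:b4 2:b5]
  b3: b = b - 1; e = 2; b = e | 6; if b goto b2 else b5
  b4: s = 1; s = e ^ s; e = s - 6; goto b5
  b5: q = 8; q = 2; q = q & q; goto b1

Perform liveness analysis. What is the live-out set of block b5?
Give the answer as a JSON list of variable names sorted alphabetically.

Answer: ["b", "e"]

Derivation:
Per-block:
  b0: def={b,e,w} ue=∅
  b1: def={q} ue={b}
  b2: def={b,y} ue=∅
  b3: def={b,e} ue={b}
  b4: def={e,s} ue={e}
  b5: def={q} ue=∅

Liveness:
  b0: in=∅ out={b,e}
  b1: in={b,e} out={b,e}
  b2: in={e} out={b,e}
  b3: in={b} out={b,e}
  b4: in={b,e} out={b,e}
  b5: in={b,e} out={b,e}

live-out(b5) = ["b", "e"]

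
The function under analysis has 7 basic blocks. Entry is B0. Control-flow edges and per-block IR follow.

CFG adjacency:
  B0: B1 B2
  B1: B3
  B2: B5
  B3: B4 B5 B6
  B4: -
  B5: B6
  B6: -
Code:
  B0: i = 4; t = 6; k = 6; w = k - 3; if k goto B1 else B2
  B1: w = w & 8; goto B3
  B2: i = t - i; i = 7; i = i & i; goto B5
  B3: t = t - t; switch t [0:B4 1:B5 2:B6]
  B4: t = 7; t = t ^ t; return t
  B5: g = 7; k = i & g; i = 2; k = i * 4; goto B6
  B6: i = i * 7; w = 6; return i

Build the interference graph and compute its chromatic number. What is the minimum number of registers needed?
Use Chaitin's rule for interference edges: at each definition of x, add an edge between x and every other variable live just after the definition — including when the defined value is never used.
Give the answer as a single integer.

Per-block:
  B0: def={i,k,t,w} ue=∅
  B1: def={w} ue={w}
  B2: def={i} ue={i,t}
  B3: def={t} ue={t}
  B4: def={t} ue=∅
  B5: def={g,i,k} ue={i}
  B6: def={i,w} ue={i}

Liveness:
  B0 li=∅ lo={i,t,w}
  B1 li={i,t,w} lo={i,t}
  B2 li={i,t} lo={i}
  B3 li={i,t} lo={i}
  B4 li=∅ lo=∅
  B5 li={i} lo={i}
  B6 li={i} lo=∅

Interference:
  g↔{i}
  i↔{g,k,t,w}
  k↔{i,t,w}
  t↔{i,k,w}
  w↔{i,k,t}

Registers:
  {i,k,t,w} pairwise interfere (4-clique) ⇒ χ ≥ 4
  assign g→r1 i→r0 k→r1 t→r2 w→r3 — no edge inside a register ⇒ χ ≤ 4
  χ = 4

Answer: 4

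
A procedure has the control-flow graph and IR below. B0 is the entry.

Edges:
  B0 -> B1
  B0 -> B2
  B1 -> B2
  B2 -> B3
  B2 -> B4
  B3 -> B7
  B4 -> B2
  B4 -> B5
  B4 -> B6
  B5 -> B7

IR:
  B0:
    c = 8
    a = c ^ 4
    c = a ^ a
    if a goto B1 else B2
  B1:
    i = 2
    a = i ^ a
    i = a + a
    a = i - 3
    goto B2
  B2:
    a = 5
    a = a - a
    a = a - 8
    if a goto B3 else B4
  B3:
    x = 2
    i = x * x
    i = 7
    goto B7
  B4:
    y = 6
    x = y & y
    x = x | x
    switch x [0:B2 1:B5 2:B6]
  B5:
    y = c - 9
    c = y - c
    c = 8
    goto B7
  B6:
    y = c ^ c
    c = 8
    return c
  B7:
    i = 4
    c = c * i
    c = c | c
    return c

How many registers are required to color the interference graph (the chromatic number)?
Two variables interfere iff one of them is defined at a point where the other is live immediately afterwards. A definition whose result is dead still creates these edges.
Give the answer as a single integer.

Per-block:
  B0: {a,c} / ∅
  B1: {a,i} / {a}
  B2: {a} / ∅
  B3: {i,x} / ∅
  B4: {x,y} / ∅
  B5: {c,y} / {c}
  B6: {c,y} / {c}
  B7: {c,i} / {c}

Liveness:
  B0 li=∅ lo={a,c}
  B1 li={a,c} lo={c}
  B2 li={c} lo={c}
  B3 li={c} lo={c}
  B4 li={c} lo={c}
  B5 li={c} lo={c}
  B6 li={c} lo=∅
  B7 li={c} lo=∅

Conflict graph:
  a↔{c,i}
  c↔{a,i,x,y}
  i↔{a,c}
  x↔{c}
  y↔{c}

Registers:
  lower bound: {a,c,i} mutually conflict ⇒ χ ≥ 3
  3-colouring: r0={c}  r1={a,x,y}  r2={i}
  χ = 3

Answer: 3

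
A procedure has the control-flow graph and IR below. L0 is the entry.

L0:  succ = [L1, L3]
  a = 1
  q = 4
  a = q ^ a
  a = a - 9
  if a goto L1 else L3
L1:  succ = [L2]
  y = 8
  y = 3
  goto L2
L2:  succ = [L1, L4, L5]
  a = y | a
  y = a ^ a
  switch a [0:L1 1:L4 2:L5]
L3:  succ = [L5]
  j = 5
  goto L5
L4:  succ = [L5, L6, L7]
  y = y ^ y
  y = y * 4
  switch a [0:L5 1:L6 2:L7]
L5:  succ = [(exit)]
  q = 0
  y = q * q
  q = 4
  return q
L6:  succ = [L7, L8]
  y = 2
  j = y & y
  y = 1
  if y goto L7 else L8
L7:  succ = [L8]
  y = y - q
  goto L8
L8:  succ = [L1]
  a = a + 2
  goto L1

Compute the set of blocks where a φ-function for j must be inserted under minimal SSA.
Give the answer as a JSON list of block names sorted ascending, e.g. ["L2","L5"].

idom tree: L1←L0 L2←L1 L3←L0 L4←L2 L5←L0 L6←L4 L7←L4 L8←L4
Join-block Dom:
  L1: preds {L0,L2,L8}: {L0} ∩ {L0,L1,L2} ∩ {L0,L1,L2,L4,L8} = {L0}; idom=L0
  L5: preds {L2,L3,L4}: {L0,L1,L2} ∩ {L0,L3} ∩ {L0,L1,L2,L4} = {L0}; idom=L0
  L7: preds {L4,L6}: {L0,L1,L2,L4} ∩ {L0,L1,L2,L4,L6} = {L0,L1,L2,L4}; idom=L4
  L8: preds {L6,L7}: {L0,L1,L2,L4,L6} ∩ {L0,L1,L2,L4,L7} = {L0,L1,L2,L4}; idom=L4

DF derivation:
  join L1 pred L0: · stop@L0
  join L1 pred L2: L2→L1 stop@L0
  join L1 pred L8: L8→L4→L2→L1 stop@L0
  join L5 pred L2: L2→L1 stop@L0
  join L5 pred L3: L3 stop@L0
  join L5 pred L4: L4→L2→L1 stop@L0
  join L7 pred L4: · stop@L4
  join L7 pred L6: L6 stop@L4
  join L8 pred L6: L6 stop@L4
  join L8 pred L7: L7 stop@L4
  DF(L0)=∅
  DF(L1)={L1,L5}
  DF(L2)={L1,L5}
  DF(L3)={L5}
  DF(L4)={L1,L5}
  DF(L5)=∅
  DF(L6)={L7,L8}
  DF(L7)={L8}
  DF(L8)={L1}

φ for j: defs {L3,L6}
  DF⁺ = {L1,L5,L7,L8}

Answer: ["L1", "L5", "L7", "L8"]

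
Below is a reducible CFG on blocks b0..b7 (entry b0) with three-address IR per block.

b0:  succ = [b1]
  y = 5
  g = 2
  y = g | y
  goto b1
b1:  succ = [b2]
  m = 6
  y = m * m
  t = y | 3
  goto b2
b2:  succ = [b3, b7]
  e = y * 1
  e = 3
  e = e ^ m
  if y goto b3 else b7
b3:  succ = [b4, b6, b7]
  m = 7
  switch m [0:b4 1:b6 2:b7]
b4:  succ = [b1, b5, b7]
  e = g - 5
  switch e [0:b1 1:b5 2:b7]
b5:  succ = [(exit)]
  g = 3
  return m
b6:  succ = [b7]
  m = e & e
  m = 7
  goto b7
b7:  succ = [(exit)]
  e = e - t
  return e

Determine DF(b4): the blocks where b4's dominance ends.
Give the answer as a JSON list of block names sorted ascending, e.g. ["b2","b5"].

idom tree: b1←b0 b2←b1 b3←b2 b4←b3 b5←b4 b6←b3 b7←b2
Join-block Dom:
  b1: preds {b0,b4}: {b0} ∩ {b0,b1,b2,b3,b4} = {b0}; idom=b0
  b7: preds {b2,b3,b4,b6}: {b0,b1,b2} ∩ {b0,b1,b2,b3} ∩ {b0,b1,b2,b3,b4} ∩ {b0,b1,b2,b3,b6} = {b0,b1,b2}; idom=b2

DF derivation:
  join b1 pred b0: · stop@b0
  join b1 pred b4: b4→b3→b2→b1 stop@b0
  join b7 pred b2: · stop@b2
  join b7 pred b3: b3 stop@b2
  join b7 pred b4: b4→b3 stop@b2
  join b7 pred b6: b6→b3 stop@b2
  DF(b0)=∅
  DF(b1)={b1}
  DF(b2)={b1}
  DF(b3)={b1,b7}
  DF(b4)={b1,b7}
  DF(b5)=∅
  DF(b6)={b7}
  DF(b7)=∅

DF(b4) = ["b1", "b7"]

Answer: ["b1", "b7"]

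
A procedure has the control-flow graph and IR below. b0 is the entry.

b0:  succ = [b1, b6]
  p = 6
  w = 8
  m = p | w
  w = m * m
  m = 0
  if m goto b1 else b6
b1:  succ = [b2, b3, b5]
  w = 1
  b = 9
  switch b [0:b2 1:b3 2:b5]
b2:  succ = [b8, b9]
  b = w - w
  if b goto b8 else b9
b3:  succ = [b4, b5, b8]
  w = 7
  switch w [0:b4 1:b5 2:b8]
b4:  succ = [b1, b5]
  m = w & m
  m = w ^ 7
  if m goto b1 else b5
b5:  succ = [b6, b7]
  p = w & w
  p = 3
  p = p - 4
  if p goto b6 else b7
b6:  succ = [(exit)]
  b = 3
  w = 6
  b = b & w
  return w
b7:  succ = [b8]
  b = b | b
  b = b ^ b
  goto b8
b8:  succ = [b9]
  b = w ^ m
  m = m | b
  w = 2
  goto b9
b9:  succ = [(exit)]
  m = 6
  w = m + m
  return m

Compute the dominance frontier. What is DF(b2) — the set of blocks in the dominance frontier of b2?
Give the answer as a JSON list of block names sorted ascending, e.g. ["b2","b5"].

Answer: ["b8", "b9"]

Derivation:
idom tree: b1←b0 b2←b1 b3←b1 b4←b3 b5←b1 b6←b0 b7←b5 b8←b1 b9←b1
Join-block Dom:
  b1: preds {b0,b4}: {b0} ∩ {b0,b1,b3,b4} = {b0}; idom=b0
  b5: preds {b1,b3,b4}: {b0,b1} ∩ {b0,b1,b3} ∩ {b0,b1,b3,b4} = {b0,b1}; idom=b1
  b6: preds {b0,b5}: {b0} ∩ {b0,b1,b5} = {b0}; idom=b0
  b8: preds {b2,b3,b7}: {b0,b1,b2} ∩ {b0,b1,b3} ∩ {b0,b1,b5,b7} = {b0,b1}; idom=b1
  b9: preds {b2,b8}: {b0,b1,b2} ∩ {b0,b1,b8} = {b0,b1}; idom=b1

DF derivation:
  join b1 pred b0: · stop@b0
  join b1 pred b4: b4→b3→b1 stop@b0
  join b5 pred b1: · stop@b1
  join b5 pred b3: b3 stop@b1
  join b5 pred b4: b4→b3 stop@b1
  join b6 pred b0: · stop@b0
  join b6 pred b5: b5→b1 stop@b0
  join b8 pred b2: b2 stop@b1
  join b8 pred b3: b3 stop@b1
  join b8 pred b7: b7→b5 stop@b1
  join b9 pred b2: b2 stop@b1
  join b9 pred b8: b8 stop@b1
  b0 → ∅
  b1 → {b1,b6}
  b2 → {b8,b9}
  b3 → {b1,b5,b8}
  b4 → {b1,b5}
  b5 → {b6,b8}
  b6 → ∅
  b7 → {b8}
  b8 → {b9}
  b9 → ∅

DF(b2) = ["b8", "b9"]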